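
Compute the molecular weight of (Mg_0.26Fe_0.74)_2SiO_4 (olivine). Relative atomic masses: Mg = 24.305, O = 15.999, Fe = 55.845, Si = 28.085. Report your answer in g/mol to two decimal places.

187.37 g/mol

The formula mass is the sum 0.52(24.305) + 1.48(55.845) + 1(28.085) + 4(15.999).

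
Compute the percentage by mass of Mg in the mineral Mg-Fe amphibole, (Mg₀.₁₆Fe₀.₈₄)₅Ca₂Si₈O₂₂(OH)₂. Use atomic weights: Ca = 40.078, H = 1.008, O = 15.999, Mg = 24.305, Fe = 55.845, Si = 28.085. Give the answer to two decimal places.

2.06 weight percent

Formula mass = 0.80×24.305 + 4.20×55.845 + 2×40.078 + 8×28.085 + 24×15.999 + 2×1.008 = 944.821 g/mol, of which 19.444 g is Mg.
So Mg makes up 19.444/944.821 = 0.0206 of the mass, i.e. 2.06%.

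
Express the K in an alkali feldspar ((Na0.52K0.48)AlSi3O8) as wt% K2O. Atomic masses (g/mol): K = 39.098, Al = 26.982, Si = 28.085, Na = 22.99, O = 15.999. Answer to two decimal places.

8.37 wt%

M((Na0.52K0.48)AlSi3O8) = 269.951 g/mol; M(K2O) = 94.195 g/mol.
Moles K2O per formula unit = 0.48 K ÷ 2 = 0.2400.
K2O fraction = (0.2400 × 94.195) / 269.951 = 22.607/269.951 = 0.0837.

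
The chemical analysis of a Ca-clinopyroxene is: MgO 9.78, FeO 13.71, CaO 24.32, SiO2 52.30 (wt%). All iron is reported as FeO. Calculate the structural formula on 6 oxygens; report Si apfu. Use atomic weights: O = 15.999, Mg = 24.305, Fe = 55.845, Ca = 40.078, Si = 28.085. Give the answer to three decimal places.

2.003 Si apfu

MgO: 9.78/40.304 = 0.24266 mol → 0.24266 mol Mg, 0.24266 mol O.
FeO: 13.71/71.844 = 0.19083 mol → 0.19083 mol Fe, 0.19083 mol O.
CaO: 24.32/56.077 = 0.43369 mol → 0.43369 mol Ca, 0.43369 mol O.
SiO2: 52.30/60.083 = 0.87046 mol → 0.87046 mol Si, 1.74092 mol O.
Total oxygen = 2.60810 mol. Normalization factor = 6/2.60810 = 2.30053.
Si per 6 O = 0.87046 × 2.30053 = 2.003.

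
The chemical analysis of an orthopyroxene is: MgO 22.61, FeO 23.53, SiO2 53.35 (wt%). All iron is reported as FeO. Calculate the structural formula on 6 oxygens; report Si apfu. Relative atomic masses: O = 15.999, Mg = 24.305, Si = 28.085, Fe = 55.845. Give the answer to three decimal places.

2.000 Si apfu

22.61 wt% MgO ÷ 40.304 g/mol = 0.56099 mol, giving 0.56099 Mg and 0.56099 O.
23.53 wt% FeO ÷ 71.844 g/mol = 0.32752 mol, giving 0.32752 Fe and 0.32752 O.
53.35 wt% SiO2 ÷ 60.083 g/mol = 0.88794 mol, giving 0.88794 Si and 1.77588 O.
Oxygen sums to 2.66439; scaling by 6/2.66439 = 2.25192 puts the formula on 6 O.
Si: 0.88794 × 2.25192 = 2.000 atoms per formula unit.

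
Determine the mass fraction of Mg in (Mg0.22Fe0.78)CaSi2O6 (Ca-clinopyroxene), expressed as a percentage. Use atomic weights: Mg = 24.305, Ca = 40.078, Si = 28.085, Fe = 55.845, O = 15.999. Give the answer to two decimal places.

2.22 wt%

M((Mg0.22Fe0.78)CaSi2O6) = 241.148 g/mol.
Mg contributes 0.22 × 24.305 = 5.347 g per mole.
5.347/241.148 = 0.0222 → 2.22%.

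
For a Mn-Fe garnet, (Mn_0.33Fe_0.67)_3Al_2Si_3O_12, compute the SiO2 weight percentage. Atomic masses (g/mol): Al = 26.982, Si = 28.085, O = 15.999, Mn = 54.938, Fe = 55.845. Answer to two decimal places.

M((Mn_0.33Fe_0.67)_3Al_2Si_3O_12) = 496.844 g/mol; M(SiO2) = 60.083 g/mol.
Moles SiO2 per formula unit = 3 Si ÷ 1 = 3.0000.
SiO2 fraction = (3.0000 × 60.083) / 496.844 = 180.249/496.844 = 0.3628.

36.28 wt%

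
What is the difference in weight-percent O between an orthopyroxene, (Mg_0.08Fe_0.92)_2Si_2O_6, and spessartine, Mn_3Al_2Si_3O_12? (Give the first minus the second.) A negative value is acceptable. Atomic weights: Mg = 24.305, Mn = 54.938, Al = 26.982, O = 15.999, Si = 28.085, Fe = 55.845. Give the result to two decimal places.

First mineral: 95.994 g O in 258.808 g formula = 37.09 wt% O.
Second mineral: 191.988 g O in 495.021 g formula = 38.78 wt% O.
37.09% − 38.78% gives a difference of -1.69 percentage points.

-1.69 percentage points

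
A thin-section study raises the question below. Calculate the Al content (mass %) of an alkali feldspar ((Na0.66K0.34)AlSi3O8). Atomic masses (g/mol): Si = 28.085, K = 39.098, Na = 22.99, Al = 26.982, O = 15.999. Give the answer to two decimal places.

M((Na0.66K0.34)AlSi3O8) = 267.696 g/mol.
Al contributes 1 × 26.982 = 26.982 g per mole.
26.982/267.696 = 0.1008 → 10.08%.

10.08 mass %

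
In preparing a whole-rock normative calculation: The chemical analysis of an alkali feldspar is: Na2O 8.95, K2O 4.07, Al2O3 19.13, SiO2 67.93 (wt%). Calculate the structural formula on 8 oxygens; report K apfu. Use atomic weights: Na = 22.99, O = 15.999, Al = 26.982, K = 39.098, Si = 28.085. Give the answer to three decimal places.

0.230 K apfu

Na2O: 8.95/61.979 = 0.14440 mol → 0.28880 mol Na, 0.14440 mol O.
K2O: 4.07/94.195 = 0.04321 mol → 0.08642 mol K, 0.04321 mol O.
Al2O3: 19.13/101.961 = 0.18762 mol → 0.37524 mol Al, 0.56286 mol O.
SiO2: 67.93/60.083 = 1.13060 mol → 1.13060 mol Si, 2.26120 mol O.
Total oxygen = 3.01167 mol. Normalization factor = 8/3.01167 = 2.65633.
K per 8 O = 0.08642 × 2.65633 = 0.230.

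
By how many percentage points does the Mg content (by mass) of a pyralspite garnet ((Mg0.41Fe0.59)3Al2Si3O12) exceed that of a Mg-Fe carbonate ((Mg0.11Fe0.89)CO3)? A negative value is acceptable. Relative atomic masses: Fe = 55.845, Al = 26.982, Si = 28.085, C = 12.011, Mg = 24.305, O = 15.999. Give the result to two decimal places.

Mg in (Mg0.41Fe0.59)3Al2Si3O12: molar mass 458.948 g/mol; 1.23×24.305 = 29.895 g → 6.51 wt%.
Mg in (Mg0.11Fe0.89)CO3: molar mass 112.384 g/mol; 0.11×24.305 = 2.674 g → 2.38 wt%.
Difference = 6.51 − 2.38 = 4.13 percentage points.

4.13 percentage points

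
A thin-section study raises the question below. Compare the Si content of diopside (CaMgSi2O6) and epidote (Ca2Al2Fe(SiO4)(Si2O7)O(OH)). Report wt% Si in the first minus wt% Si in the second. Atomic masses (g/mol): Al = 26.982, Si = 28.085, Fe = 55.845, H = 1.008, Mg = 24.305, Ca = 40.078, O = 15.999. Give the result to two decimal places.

First mineral: 56.170 g Si in 216.547 g formula = 25.94 wt% Si.
Second mineral: 84.255 g Si in 483.215 g formula = 17.44 wt% Si.
25.94% − 17.44% gives a difference of 8.50 percentage points.

8.50 percentage points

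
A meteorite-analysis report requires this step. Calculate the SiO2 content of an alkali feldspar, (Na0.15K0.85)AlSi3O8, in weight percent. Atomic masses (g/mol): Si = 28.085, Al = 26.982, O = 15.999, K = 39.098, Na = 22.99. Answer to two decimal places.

Molar mass of (Na0.15K0.85)AlSi3O8 = 0.15·22.99 + 0.85·39.098 + 1·26.982 + 3·28.085 + 8·15.999 = 275.911 g/mol.
Each formula unit contains 3 Si, equivalent to 3/1 = 3.0000 mol SiO2.
M(SiO2) = 1×28.085 + 2×15.999 = 60.083 g/mol.
Mass of SiO2 per formula unit = 3.0000 × 60.083 = 180.249 g.
SiO2 wt% = 180.249 / 275.911 × 100 = 65.33%.

65.33 wt%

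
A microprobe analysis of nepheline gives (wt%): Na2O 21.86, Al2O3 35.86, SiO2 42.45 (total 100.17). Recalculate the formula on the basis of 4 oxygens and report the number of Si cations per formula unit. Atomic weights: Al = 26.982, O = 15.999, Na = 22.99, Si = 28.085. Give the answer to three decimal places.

1.002 Si apfu

Na2O (M=61.979): mol = 0.35270; Na = 0.70540, O = 0.35270.
Al2O3 (M=101.961): mol = 0.35170; Al = 0.70340, O = 1.05510.
SiO2 (M=60.083): mol = 0.70652; Si = 0.70652, O = 1.41304.
ΣO = 2.82084; factor = 4/ΣO = 1.41802.
Si apfu = 0.70652 × 1.41802 = 1.002.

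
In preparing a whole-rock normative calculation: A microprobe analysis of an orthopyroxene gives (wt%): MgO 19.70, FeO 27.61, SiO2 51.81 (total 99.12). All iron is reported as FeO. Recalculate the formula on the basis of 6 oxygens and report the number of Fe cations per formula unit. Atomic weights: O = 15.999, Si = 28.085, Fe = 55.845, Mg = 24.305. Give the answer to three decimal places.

0.888 Fe apfu

19.70 wt% MgO ÷ 40.304 g/mol = 0.48879 mol, giving 0.48879 Mg and 0.48879 O.
27.61 wt% FeO ÷ 71.844 g/mol = 0.38430 mol, giving 0.38430 Fe and 0.38430 O.
51.81 wt% SiO2 ÷ 60.083 g/mol = 0.86231 mol, giving 0.86231 Si and 1.72462 O.
Oxygen sums to 2.59771; scaling by 6/2.59771 = 2.30973 puts the formula on 6 O.
Fe: 0.38430 × 2.30973 = 0.888 atoms per formula unit.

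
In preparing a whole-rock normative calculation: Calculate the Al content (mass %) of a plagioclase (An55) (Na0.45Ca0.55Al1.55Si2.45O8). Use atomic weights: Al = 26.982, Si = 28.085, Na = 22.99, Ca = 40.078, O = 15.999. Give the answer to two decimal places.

Molar mass of Na0.45Ca0.55Al1.55Si2.45O8: 0.45*22.99 + 0.55*40.078 + 1.55*26.982 + 2.45*28.085 + 8*15.999 = 271.011 g/mol.
Mass of Al per formula unit: 1.55 × 26.982 = 41.822 g.
Weight fraction Al = 41.822 / 271.011 = 0.1543.

15.43 mass %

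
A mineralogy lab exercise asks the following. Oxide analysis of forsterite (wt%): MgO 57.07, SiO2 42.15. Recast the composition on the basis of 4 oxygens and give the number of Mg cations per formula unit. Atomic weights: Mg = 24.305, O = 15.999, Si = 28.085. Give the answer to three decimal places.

MgO (M=40.304): mol = 1.41599; Mg = 1.41599, O = 1.41599.
SiO2 (M=60.083): mol = 0.70153; Si = 0.70153, O = 1.40306.
ΣO = 2.81905; factor = 4/ΣO = 1.41892.
Mg apfu = 1.41599 × 1.41892 = 2.009.

2.009 Mg apfu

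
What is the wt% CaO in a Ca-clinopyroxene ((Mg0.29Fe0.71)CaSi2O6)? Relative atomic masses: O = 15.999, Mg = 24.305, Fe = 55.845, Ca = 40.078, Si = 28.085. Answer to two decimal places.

23.47 wt%

Formula mass = 238.940 g/mol.
1 Ca → 1.0000 mol CaO per formula unit; M(CaO) = 56.077, so CaO mass = 56.077 g.
56.077/238.940 × 100 = 23.47 wt%.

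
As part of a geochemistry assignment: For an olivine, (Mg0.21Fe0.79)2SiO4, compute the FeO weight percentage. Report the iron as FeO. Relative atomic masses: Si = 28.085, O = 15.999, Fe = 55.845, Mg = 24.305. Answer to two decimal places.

59.58 wt%

Formula mass = 190.524 g/mol.
1.58 Fe → 1.5800 mol FeO per formula unit; M(FeO) = 71.844, so FeO mass = 113.514 g.
113.514/190.524 × 100 = 59.58 wt%.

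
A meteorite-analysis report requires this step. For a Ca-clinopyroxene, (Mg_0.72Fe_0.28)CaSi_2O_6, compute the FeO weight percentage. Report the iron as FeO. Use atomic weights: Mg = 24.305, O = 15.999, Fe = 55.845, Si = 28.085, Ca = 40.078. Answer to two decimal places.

8.93 wt%

M((Mg_0.72Fe_0.28)CaSi_2O_6) = 225.378 g/mol; M(FeO) = 71.844 g/mol.
Moles FeO per formula unit = 0.28 Fe ÷ 1 = 0.2800.
FeO fraction = (0.2800 × 71.844) / 225.378 = 20.116/225.378 = 0.0893.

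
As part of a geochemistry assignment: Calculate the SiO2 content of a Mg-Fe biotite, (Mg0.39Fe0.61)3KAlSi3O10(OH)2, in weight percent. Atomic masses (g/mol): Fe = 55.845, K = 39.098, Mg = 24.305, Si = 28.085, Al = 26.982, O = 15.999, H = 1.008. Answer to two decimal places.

37.95 wt%

M((Mg0.39Fe0.61)3KAlSi3O10(OH)2) = 474.972 g/mol; M(SiO2) = 60.083 g/mol.
Moles SiO2 per formula unit = 3 Si ÷ 1 = 3.0000.
SiO2 fraction = (3.0000 × 60.083) / 474.972 = 180.249/474.972 = 0.3795.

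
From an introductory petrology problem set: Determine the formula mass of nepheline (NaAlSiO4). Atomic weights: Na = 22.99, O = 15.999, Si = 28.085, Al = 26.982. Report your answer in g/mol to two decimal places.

M = 1(22.99) + 1(26.982) + 1(28.085) + 4(15.999)

142.05 g/mol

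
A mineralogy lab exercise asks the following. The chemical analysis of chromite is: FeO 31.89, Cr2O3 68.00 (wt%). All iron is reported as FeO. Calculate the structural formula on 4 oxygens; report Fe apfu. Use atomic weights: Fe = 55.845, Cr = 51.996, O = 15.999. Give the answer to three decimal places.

0.994 Fe apfu

FeO: 31.89/71.844 = 0.44388 mol → 0.44388 mol Fe, 0.44388 mol O.
Cr2O3: 68.00/151.989 = 0.44740 mol → 0.89480 mol Cr, 1.34220 mol O.
Total oxygen = 1.78608 mol. Normalization factor = 4/1.78608 = 2.23954.
Fe per 4 O = 0.44388 × 2.23954 = 0.994.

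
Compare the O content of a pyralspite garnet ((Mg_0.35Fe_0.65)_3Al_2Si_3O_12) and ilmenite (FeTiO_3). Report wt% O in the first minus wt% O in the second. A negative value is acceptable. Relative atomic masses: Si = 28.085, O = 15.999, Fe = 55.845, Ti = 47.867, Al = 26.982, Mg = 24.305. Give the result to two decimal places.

9.68 percentage points

O in (Mg_0.35Fe_0.65)_3Al_2Si_3O_12: molar mass 464.625 g/mol; 12×15.999 = 191.988 g → 41.32 wt%.
O in FeTiO_3: molar mass 151.709 g/mol; 3×15.999 = 47.997 g → 31.64 wt%.
Difference = 41.32 − 31.64 = 9.68 percentage points.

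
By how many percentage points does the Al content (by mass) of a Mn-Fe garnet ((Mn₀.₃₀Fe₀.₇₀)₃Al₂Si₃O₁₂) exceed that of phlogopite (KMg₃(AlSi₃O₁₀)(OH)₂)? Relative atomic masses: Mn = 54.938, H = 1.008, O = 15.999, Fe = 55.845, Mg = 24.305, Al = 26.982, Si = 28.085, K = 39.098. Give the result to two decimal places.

First mineral: 53.964 g Al in 496.926 g formula = 10.86 wt% Al.
Second mineral: 26.982 g Al in 417.254 g formula = 6.47 wt% Al.
10.86% − 6.47% gives a difference of 4.39 percentage points.

4.39 percentage points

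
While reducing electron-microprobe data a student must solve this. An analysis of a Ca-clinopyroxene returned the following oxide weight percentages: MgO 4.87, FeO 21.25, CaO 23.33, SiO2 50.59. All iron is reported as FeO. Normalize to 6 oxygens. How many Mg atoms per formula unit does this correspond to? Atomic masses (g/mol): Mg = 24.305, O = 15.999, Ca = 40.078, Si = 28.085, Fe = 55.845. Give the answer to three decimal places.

0.288 Mg apfu

MgO (M=40.304): mol = 0.12083; Mg = 0.12083, O = 0.12083.
FeO (M=71.844): mol = 0.29578; Fe = 0.29578, O = 0.29578.
CaO (M=56.077): mol = 0.41604; Ca = 0.41604, O = 0.41604.
SiO2 (M=60.083): mol = 0.84200; Si = 0.84200, O = 1.68400.
ΣO = 2.51665; factor = 6/ΣO = 2.38412.
Mg apfu = 0.12083 × 2.38412 = 0.288.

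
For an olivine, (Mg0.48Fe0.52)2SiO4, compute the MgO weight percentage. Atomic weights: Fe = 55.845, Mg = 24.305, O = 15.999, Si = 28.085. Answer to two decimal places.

Formula mass = 173.493 g/mol.
0.96 Mg → 0.9600 mol MgO per formula unit; M(MgO) = 40.304, so MgO mass = 38.692 g.
38.692/173.493 × 100 = 22.30 wt%.

22.30 wt%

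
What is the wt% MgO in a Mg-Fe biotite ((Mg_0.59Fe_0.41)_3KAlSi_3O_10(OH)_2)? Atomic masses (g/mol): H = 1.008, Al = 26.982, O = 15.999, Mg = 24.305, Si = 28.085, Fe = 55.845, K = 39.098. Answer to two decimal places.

15.64 wt%

Molar mass of (Mg_0.59Fe_0.41)_3KAlSi_3O_10(OH)_2 = 1.77·24.305 + 1.23·55.845 + 1·39.098 + 1·26.982 + 3·28.085 + 12·15.999 + 2·1.008 = 456.048 g/mol.
Each formula unit contains 1.77 Mg, equivalent to 1.77/1 = 1.7700 mol MgO.
M(MgO) = 1×24.305 + 1×15.999 = 40.304 g/mol.
Mass of MgO per formula unit = 1.7700 × 40.304 = 71.338 g.
MgO wt% = 71.338 / 456.048 × 100 = 15.64%.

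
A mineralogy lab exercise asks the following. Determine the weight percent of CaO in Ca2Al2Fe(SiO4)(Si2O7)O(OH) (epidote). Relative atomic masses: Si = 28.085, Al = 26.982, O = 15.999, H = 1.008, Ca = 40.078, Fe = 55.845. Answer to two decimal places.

Formula mass = 483.215 g/mol.
2 Ca → 2.0000 mol CaO per formula unit; M(CaO) = 56.077, so CaO mass = 112.154 g.
112.154/483.215 × 100 = 23.21 wt%.

23.21 wt%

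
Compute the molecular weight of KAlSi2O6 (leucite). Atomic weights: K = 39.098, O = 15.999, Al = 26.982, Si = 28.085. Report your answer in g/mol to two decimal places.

218.24 g/mol

The formula mass is the sum 1·39.098 + 1·26.982 + 2·28.085 + 6·15.999.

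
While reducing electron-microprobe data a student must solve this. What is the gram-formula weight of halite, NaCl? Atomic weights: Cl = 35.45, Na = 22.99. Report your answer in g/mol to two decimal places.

58.44 g/mol

M = 1(22.99) + 1(35.45)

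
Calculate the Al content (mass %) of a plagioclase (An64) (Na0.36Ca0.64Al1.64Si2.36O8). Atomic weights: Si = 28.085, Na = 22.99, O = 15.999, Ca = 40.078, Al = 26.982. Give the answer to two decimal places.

16.24 mass %

Formula mass = 0.36×22.99 + 0.64×40.078 + 1.64×26.982 + 2.36×28.085 + 8×15.999 = 272.449 g/mol, of which 44.250 g is Al.
So Al makes up 44.250/272.449 = 0.1624 of the mass, i.e. 16.24%.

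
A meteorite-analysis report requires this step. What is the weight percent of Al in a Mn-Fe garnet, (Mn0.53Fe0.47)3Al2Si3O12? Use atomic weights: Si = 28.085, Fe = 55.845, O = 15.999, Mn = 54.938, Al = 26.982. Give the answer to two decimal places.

10.87 wt%

Molar mass of (Mn0.53Fe0.47)3Al2Si3O12: 1.59×54.938 + 1.41×55.845 + 2×26.982 + 3×28.085 + 12×15.999 = 496.300 g/mol.
Mass of Al per formula unit: 2 × 26.982 = 53.964 g.
Weight fraction Al = 53.964 / 496.300 = 0.1087.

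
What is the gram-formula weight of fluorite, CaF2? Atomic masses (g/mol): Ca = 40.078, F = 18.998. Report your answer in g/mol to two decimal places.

M = 1*40.078 + 2*18.998

78.07 g/mol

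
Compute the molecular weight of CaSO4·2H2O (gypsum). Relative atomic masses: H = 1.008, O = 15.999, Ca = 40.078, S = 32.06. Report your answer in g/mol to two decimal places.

Ca: 1 × 40.078 = 40.0780
S: 1 × 32.06 = 32.0600
O: 6 × 15.999 = 95.9940
H: 4 × 1.008 = 4.0320
Summing the contributions gives the formula mass.

172.16 g/mol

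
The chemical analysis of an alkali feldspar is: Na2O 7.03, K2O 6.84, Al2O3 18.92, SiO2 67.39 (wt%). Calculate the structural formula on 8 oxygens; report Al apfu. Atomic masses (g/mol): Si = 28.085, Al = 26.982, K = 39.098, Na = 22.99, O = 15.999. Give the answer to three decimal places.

0.994 Al apfu

Na2O: 7.03/61.979 = 0.11343 mol → 0.22686 mol Na, 0.11343 mol O.
K2O: 6.84/94.195 = 0.07262 mol → 0.14524 mol K, 0.07262 mol O.
Al2O3: 18.92/101.961 = 0.18556 mol → 0.37112 mol Al, 0.55668 mol O.
SiO2: 67.39/60.083 = 1.12162 mol → 1.12162 mol Si, 2.24324 mol O.
Total oxygen = 2.98597 mol. Normalization factor = 8/2.98597 = 2.67920.
Al per 8 O = 0.37112 × 2.67920 = 0.994.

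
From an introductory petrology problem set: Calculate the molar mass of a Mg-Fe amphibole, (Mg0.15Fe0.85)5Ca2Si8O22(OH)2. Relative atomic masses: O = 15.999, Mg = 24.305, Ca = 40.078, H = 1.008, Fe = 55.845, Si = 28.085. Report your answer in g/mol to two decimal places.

M = 0.75×24.305 + 4.25×55.845 + 2×40.078 + 8×28.085 + 24×15.999 + 2×1.008

946.40 g/mol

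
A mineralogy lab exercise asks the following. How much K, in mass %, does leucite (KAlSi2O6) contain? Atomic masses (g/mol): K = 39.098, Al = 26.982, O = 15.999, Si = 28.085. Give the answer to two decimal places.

17.91 mass %

Molar mass of KAlSi2O6: 1*39.098 + 1*26.982 + 2*28.085 + 6*15.999 = 218.244 g/mol.
Mass of K per formula unit: 1 × 39.098 = 39.098 g.
Weight fraction K = 39.098 / 218.244 = 0.1791.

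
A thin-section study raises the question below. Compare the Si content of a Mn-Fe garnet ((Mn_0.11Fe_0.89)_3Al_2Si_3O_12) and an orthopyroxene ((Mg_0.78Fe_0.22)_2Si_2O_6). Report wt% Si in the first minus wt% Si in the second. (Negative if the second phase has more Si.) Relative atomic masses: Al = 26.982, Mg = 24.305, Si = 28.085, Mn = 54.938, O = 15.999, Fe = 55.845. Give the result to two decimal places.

M((Mn_0.11Fe_0.89)_3Al_2Si_3O_12) = 497.443 g/mol, so wt% Si = 84.255/497.443 × 100 = 16.94%.
M((Mg_0.78Fe_0.22)_2Si_2O_6) = 214.652 g/mol, so wt% Si = 56.170/214.652 × 100 = 26.17%.
16.94 − 26.17 = -9.23 pp.

-9.23 percentage points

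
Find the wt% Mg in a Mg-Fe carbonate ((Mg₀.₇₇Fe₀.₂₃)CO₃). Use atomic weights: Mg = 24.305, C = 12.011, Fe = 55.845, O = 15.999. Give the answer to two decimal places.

Formula mass = 0.77×24.305 + 0.23×55.845 + 1×12.011 + 3×15.999 = 91.567 g/mol, of which 18.715 g is Mg.
So Mg makes up 18.715/91.567 = 0.2044 of the mass, i.e. 20.44%.

20.44 mass %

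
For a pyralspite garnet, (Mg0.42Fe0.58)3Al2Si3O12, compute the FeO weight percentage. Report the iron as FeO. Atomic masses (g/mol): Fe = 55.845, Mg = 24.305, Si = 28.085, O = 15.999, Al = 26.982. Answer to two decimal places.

Formula mass = 458.002 g/mol.
1.74 Fe → 1.7400 mol FeO per formula unit; M(FeO) = 71.844, so FeO mass = 125.009 g.
125.009/458.002 × 100 = 27.29 wt%.

27.29 wt%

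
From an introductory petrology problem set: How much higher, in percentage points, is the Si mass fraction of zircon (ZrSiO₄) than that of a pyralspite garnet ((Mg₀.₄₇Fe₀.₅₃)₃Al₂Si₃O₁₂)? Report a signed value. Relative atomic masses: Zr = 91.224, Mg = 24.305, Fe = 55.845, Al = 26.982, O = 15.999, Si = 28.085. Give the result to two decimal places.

-3.27 percentage points

M(ZrSiO₄) = 183.305 g/mol, so wt% Si = 28.085/183.305 × 100 = 15.32%.
M((Mg₀.₄₇Fe₀.₅₃)₃Al₂Si₃O₁₂) = 453.271 g/mol, so wt% Si = 84.255/453.271 × 100 = 18.59%.
15.32 − 18.59 = -3.27 pp.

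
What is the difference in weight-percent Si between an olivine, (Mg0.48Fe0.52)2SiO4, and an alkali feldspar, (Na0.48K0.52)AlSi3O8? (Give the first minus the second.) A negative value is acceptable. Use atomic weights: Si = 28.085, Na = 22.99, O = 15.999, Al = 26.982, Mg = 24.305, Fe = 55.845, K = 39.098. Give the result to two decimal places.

-14.95 percentage points

Si in (Mg0.48Fe0.52)2SiO4: molar mass 173.493 g/mol; 1×28.085 = 28.085 g → 16.19 wt%.
Si in (Na0.48K0.52)AlSi3O8: molar mass 270.595 g/mol; 3×28.085 = 84.255 g → 31.14 wt%.
Difference = 16.19 − 31.14 = -14.95 percentage points.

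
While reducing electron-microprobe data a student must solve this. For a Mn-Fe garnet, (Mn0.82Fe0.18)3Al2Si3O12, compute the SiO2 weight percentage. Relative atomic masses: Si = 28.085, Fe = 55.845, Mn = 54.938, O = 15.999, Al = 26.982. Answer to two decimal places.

36.38 wt%

Molar mass of (Mn0.82Fe0.18)3Al2Si3O12 = 2.46*54.938 + 0.54*55.845 + 2*26.982 + 3*28.085 + 12*15.999 = 495.511 g/mol.
Each formula unit contains 3 Si, equivalent to 3/1 = 3.0000 mol SiO2.
M(SiO2) = 1×28.085 + 2×15.999 = 60.083 g/mol.
Mass of SiO2 per formula unit = 3.0000 × 60.083 = 180.249 g.
SiO2 wt% = 180.249 / 495.511 × 100 = 36.38%.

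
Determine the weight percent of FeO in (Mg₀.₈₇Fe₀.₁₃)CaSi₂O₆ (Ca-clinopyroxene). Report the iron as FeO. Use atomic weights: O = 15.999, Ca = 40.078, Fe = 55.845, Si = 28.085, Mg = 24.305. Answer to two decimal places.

Molar mass of (Mg₀.₈₇Fe₀.₁₃)CaSi₂O₆ = 0.87×24.305 + 0.13×55.845 + 1×40.078 + 2×28.085 + 6×15.999 = 220.647 g/mol.
Each formula unit contains 0.13 Fe, equivalent to 0.13/1 = 0.1300 mol FeO.
M(FeO) = 1×55.845 + 1×15.999 = 71.844 g/mol.
Mass of FeO per formula unit = 0.1300 × 71.844 = 9.340 g.
FeO wt% = 9.340 / 220.647 × 100 = 4.23%.

4.23 wt%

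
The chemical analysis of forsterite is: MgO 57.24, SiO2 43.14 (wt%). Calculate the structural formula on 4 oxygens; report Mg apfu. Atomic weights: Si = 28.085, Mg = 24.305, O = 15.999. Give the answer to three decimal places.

MgO (M=40.304): mol = 1.42021; Mg = 1.42021, O = 1.42021.
SiO2 (M=60.083): mol = 0.71801; Si = 0.71801, O = 1.43602.
ΣO = 2.85623; factor = 4/ΣO = 1.40045.
Mg apfu = 1.42021 × 1.40045 = 1.989.

1.989 Mg apfu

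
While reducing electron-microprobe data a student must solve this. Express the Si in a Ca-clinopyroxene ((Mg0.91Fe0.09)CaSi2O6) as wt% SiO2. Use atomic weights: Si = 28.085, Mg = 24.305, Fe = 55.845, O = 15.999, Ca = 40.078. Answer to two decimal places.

Formula mass = 219.386 g/mol.
2 Si → 2.0000 mol SiO2 per formula unit; M(SiO2) = 60.083, so SiO2 mass = 120.166 g.
120.166/219.386 × 100 = 54.77 wt%.

54.77 wt%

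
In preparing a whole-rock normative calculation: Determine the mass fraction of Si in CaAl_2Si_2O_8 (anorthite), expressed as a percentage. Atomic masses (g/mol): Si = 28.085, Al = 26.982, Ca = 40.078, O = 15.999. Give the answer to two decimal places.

M(CaAl_2Si_2O_8) = 278.204 g/mol.
Si contributes 2 × 28.085 = 56.170 g per mole.
56.170/278.204 = 0.2019 → 20.19%.

20.19 wt%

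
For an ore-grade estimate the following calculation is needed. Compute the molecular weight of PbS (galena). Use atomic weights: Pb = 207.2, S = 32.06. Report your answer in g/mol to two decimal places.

239.26 g/mol

The formula mass is the sum 1·207.2 + 1·32.06.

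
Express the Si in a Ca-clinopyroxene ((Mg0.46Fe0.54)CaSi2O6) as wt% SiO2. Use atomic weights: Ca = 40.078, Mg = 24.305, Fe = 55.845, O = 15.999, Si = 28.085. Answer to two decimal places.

51.45 wt%

Molar mass of (Mg0.46Fe0.54)CaSi2O6 = 0.46*24.305 + 0.54*55.845 + 1*40.078 + 2*28.085 + 6*15.999 = 233.579 g/mol.
Each formula unit contains 2 Si, equivalent to 2/1 = 2.0000 mol SiO2.
M(SiO2) = 1×28.085 + 2×15.999 = 60.083 g/mol.
Mass of SiO2 per formula unit = 2.0000 × 60.083 = 120.166 g.
SiO2 wt% = 120.166 / 233.579 × 100 = 51.45%.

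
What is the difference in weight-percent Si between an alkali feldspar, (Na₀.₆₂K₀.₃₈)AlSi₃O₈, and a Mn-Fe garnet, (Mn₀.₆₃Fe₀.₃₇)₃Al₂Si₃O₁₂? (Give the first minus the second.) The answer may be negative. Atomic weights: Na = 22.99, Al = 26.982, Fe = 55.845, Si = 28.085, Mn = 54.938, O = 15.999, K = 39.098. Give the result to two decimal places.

14.41 percentage points

First mineral: 84.255 g Si in 268.340 g formula = 31.40 wt% Si.
Second mineral: 84.255 g Si in 496.028 g formula = 16.99 wt% Si.
31.40% − 16.99% gives a difference of 14.41 percentage points.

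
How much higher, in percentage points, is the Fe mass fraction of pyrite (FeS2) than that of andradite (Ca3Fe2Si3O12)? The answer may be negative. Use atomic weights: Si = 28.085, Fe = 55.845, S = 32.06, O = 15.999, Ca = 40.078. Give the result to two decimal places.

24.57 percentage points

Fe in FeS2: molar mass 119.965 g/mol; 1×55.845 = 55.845 g → 46.55 wt%.
Fe in Ca3Fe2Si3O12: molar mass 508.167 g/mol; 2×55.845 = 111.690 g → 21.98 wt%.
Difference = 46.55 − 21.98 = 24.57 percentage points.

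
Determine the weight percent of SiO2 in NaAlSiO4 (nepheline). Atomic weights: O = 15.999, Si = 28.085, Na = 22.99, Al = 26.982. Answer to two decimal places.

Molar mass of NaAlSiO4 = 1·22.99 + 1·26.982 + 1·28.085 + 4·15.999 = 142.053 g/mol.
Each formula unit contains 1 Si, equivalent to 1/1 = 1.0000 mol SiO2.
M(SiO2) = 1×28.085 + 2×15.999 = 60.083 g/mol.
Mass of SiO2 per formula unit = 1.0000 × 60.083 = 60.083 g.
SiO2 wt% = 60.083 / 142.053 × 100 = 42.30%.

42.30 wt%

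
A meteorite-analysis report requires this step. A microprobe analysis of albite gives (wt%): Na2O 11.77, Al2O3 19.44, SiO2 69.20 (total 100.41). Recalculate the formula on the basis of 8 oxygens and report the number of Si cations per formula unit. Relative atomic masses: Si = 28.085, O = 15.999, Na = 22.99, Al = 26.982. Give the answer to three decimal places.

Na2O (M=61.979): mol = 0.18990; Na = 0.37980, O = 0.18990.
Al2O3 (M=101.961): mol = 0.19066; Al = 0.38132, O = 0.57198.
SiO2 (M=60.083): mol = 1.15174; Si = 1.15174, O = 2.30348.
ΣO = 3.06536; factor = 8/ΣO = 2.60981.
Si apfu = 1.15174 × 2.60981 = 3.006.

3.006 Si apfu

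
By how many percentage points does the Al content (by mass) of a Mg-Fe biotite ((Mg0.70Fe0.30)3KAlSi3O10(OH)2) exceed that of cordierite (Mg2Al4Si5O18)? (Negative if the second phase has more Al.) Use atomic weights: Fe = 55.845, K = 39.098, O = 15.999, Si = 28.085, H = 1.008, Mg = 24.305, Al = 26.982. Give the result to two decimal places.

Al in (Mg0.70Fe0.30)3KAlSi3O10(OH)2: molar mass 445.640 g/mol; 1×26.982 = 26.982 g → 6.05 wt%.
Al in Mg2Al4Si5O18: molar mass 584.945 g/mol; 4×26.982 = 107.928 g → 18.45 wt%.
Difference = 6.05 − 18.45 = -12.40 percentage points.

-12.40 percentage points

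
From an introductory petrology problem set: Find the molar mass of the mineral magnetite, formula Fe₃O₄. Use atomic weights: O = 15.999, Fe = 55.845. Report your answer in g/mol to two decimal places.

231.53 g/mol

Fe: 3 × 55.845 = 167.5350
O: 4 × 15.999 = 63.9960
Summing the contributions gives the formula mass.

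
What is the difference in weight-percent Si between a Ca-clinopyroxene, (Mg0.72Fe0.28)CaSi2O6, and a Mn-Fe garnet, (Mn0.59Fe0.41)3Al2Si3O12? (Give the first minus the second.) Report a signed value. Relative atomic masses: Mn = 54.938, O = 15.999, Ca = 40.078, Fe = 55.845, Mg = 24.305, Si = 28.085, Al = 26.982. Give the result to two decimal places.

7.94 percentage points

Si in (Mg0.72Fe0.28)CaSi2O6: molar mass 225.378 g/mol; 2×28.085 = 56.170 g → 24.92 wt%.
Si in (Mn0.59Fe0.41)3Al2Si3O12: molar mass 496.137 g/mol; 3×28.085 = 84.255 g → 16.98 wt%.
Difference = 24.92 − 16.98 = 7.94 percentage points.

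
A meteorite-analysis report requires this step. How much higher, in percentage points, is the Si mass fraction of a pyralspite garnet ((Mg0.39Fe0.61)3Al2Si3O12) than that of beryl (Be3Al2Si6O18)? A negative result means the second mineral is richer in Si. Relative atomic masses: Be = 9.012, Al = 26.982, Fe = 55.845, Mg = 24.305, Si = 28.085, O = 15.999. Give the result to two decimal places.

M((Mg0.39Fe0.61)3Al2Si3O12) = 460.840 g/mol, so wt% Si = 84.255/460.840 × 100 = 18.28%.
M(Be3Al2Si6O18) = 537.492 g/mol, so wt% Si = 168.510/537.492 × 100 = 31.35%.
18.28 − 31.35 = -13.07 pp.

-13.07 percentage points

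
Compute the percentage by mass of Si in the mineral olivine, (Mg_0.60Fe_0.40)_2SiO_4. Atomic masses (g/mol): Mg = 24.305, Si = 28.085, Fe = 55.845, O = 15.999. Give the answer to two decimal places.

16.93 weight percent

Formula mass = 1.20×24.305 + 0.80×55.845 + 1×28.085 + 4×15.999 = 165.923 g/mol, of which 28.085 g is Si.
So Si makes up 28.085/165.923 = 0.1693 of the mass, i.e. 16.93%.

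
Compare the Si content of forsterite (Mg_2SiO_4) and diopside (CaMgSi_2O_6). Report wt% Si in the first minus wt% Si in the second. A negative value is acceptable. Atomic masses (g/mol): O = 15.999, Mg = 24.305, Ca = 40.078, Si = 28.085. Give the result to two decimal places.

-5.98 percentage points

Si in Mg_2SiO_4: molar mass 140.691 g/mol; 1×28.085 = 28.085 g → 19.96 wt%.
Si in CaMgSi_2O_6: molar mass 216.547 g/mol; 2×28.085 = 56.170 g → 25.94 wt%.
Difference = 19.96 − 25.94 = -5.98 percentage points.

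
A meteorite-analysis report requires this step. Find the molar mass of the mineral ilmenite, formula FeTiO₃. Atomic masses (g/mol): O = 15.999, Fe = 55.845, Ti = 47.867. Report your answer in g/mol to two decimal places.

M = 1*55.845 + 1*47.867 + 3*15.999

151.71 g/mol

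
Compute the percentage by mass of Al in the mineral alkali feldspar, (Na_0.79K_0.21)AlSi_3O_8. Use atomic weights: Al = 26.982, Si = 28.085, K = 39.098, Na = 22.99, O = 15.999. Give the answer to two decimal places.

10.16 wt%

Molar mass of (Na_0.79K_0.21)AlSi_3O_8: 0.79*22.99 + 0.21*39.098 + 1*26.982 + 3*28.085 + 8*15.999 = 265.602 g/mol.
Mass of Al per formula unit: 1 × 26.982 = 26.982 g.
Weight fraction Al = 26.982 / 265.602 = 0.1016.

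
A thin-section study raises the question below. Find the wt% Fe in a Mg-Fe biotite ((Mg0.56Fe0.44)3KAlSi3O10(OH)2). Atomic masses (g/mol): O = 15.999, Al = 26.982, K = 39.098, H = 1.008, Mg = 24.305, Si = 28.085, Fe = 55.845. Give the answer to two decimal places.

M((Mg0.56Fe0.44)3KAlSi3O10(OH)2) = 458.887 g/mol.
Fe contributes 1.32 × 55.845 = 73.715 g per mole.
73.715/458.887 = 0.1606 → 16.06%.

16.06 wt%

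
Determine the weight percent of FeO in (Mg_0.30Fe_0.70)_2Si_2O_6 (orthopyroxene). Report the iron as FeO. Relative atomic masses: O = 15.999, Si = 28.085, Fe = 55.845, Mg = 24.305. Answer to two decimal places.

Molar mass of (Mg_0.30Fe_0.70)_2Si_2O_6 = 0.60*24.305 + 1.40*55.845 + 2*28.085 + 6*15.999 = 244.930 g/mol.
Each formula unit contains 1.40 Fe, equivalent to 1.40/1 = 1.4000 mol FeO.
M(FeO) = 1×55.845 + 1×15.999 = 71.844 g/mol.
Mass of FeO per formula unit = 1.4000 × 71.844 = 100.582 g.
FeO wt% = 100.582 / 244.930 × 100 = 41.07%.

41.07 wt%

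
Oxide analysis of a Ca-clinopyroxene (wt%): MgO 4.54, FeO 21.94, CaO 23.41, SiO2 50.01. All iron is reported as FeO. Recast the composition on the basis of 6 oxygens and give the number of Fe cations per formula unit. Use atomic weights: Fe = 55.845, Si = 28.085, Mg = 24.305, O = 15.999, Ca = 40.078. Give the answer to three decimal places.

0.733 Fe apfu

4.54 wt% MgO ÷ 40.304 g/mol = 0.11264 mol, giving 0.11264 Mg and 0.11264 O.
21.94 wt% FeO ÷ 71.844 g/mol = 0.30538 mol, giving 0.30538 Fe and 0.30538 O.
23.41 wt% CaO ÷ 56.077 g/mol = 0.41746 mol, giving 0.41746 Ca and 0.41746 O.
50.01 wt% SiO2 ÷ 60.083 g/mol = 0.83235 mol, giving 0.83235 Si and 1.66470 O.
Oxygen sums to 2.50018; scaling by 6/2.50018 = 2.39983 puts the formula on 6 O.
Fe: 0.30538 × 2.39983 = 0.733 atoms per formula unit.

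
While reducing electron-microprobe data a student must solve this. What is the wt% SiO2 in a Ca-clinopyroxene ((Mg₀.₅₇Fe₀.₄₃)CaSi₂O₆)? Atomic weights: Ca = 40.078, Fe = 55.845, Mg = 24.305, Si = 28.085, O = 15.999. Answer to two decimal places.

Molar mass of (Mg₀.₅₇Fe₀.₄₃)CaSi₂O₆ = 0.57*24.305 + 0.43*55.845 + 1*40.078 + 2*28.085 + 6*15.999 = 230.109 g/mol.
Each formula unit contains 2 Si, equivalent to 2/1 = 2.0000 mol SiO2.
M(SiO2) = 1×28.085 + 2×15.999 = 60.083 g/mol.
Mass of SiO2 per formula unit = 2.0000 × 60.083 = 120.166 g.
SiO2 wt% = 120.166 / 230.109 × 100 = 52.22%.

52.22 wt%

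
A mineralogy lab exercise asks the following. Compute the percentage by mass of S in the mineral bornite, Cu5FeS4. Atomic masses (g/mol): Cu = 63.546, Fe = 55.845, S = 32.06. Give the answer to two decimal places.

25.56 wt%

Molar mass of Cu5FeS4: 5*63.546 + 1*55.845 + 4*32.06 = 501.815 g/mol.
Mass of S per formula unit: 4 × 32.06 = 128.240 g.
Weight fraction S = 128.240 / 501.815 = 0.2556.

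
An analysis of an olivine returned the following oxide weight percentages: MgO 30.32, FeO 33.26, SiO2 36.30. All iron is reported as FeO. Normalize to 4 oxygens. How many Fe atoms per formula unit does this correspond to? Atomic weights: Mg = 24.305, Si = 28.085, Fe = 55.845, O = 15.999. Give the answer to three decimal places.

0.764 Fe apfu

MgO (M=40.304): mol = 0.75228; Mg = 0.75228, O = 0.75228.
FeO (M=71.844): mol = 0.46295; Fe = 0.46295, O = 0.46295.
SiO2 (M=60.083): mol = 0.60416; Si = 0.60416, O = 1.20832.
ΣO = 2.42355; factor = 4/ΣO = 1.65047.
Fe apfu = 0.46295 × 1.65047 = 0.764.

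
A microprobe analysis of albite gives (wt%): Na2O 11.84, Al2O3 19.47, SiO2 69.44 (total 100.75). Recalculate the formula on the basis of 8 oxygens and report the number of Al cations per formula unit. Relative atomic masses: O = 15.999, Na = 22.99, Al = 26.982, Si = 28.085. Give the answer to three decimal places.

11.84 wt% Na2O ÷ 61.979 g/mol = 0.19103 mol, giving 0.38206 Na and 0.19103 O.
19.47 wt% Al2O3 ÷ 101.961 g/mol = 0.19096 mol, giving 0.38192 Al and 0.57288 O.
69.44 wt% SiO2 ÷ 60.083 g/mol = 1.15573 mol, giving 1.15573 Si and 2.31146 O.
Oxygen sums to 3.07537; scaling by 8/3.07537 = 2.60131 puts the formula on 8 O.
Al: 0.38192 × 2.60131 = 0.993 atoms per formula unit.

0.993 Al apfu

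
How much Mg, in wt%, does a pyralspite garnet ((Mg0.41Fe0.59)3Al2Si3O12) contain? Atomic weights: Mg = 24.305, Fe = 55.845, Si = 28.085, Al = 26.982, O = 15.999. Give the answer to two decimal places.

6.51 wt%

Molar mass of (Mg0.41Fe0.59)3Al2Si3O12: 1.23·24.305 + 1.77·55.845 + 2·26.982 + 3·28.085 + 12·15.999 = 458.948 g/mol.
Mass of Mg per formula unit: 1.23 × 24.305 = 29.895 g.
Weight fraction Mg = 29.895 / 458.948 = 0.0651.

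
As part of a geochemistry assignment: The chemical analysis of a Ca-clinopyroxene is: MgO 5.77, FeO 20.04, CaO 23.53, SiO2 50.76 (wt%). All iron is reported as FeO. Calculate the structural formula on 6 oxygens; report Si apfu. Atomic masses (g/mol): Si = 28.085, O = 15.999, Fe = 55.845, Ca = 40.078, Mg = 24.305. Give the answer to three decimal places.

2.002 Si apfu

5.77 wt% MgO ÷ 40.304 g/mol = 0.14316 mol, giving 0.14316 Mg and 0.14316 O.
20.04 wt% FeO ÷ 71.844 g/mol = 0.27894 mol, giving 0.27894 Fe and 0.27894 O.
23.53 wt% CaO ÷ 56.077 g/mol = 0.41960 mol, giving 0.41960 Ca and 0.41960 O.
50.76 wt% SiO2 ÷ 60.083 g/mol = 0.84483 mol, giving 0.84483 Si and 1.68966 O.
Oxygen sums to 2.53136; scaling by 6/2.53136 = 2.37027 puts the formula on 6 O.
Si: 0.84483 × 2.37027 = 2.002 atoms per formula unit.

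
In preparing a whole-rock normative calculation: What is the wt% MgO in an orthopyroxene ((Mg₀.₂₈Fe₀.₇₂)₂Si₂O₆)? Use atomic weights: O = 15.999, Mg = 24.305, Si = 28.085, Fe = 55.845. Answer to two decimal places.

9.17 wt%

Molar mass of (Mg₀.₂₈Fe₀.₇₂)₂Si₂O₆ = 0.56·24.305 + 1.44·55.845 + 2·28.085 + 6·15.999 = 246.192 g/mol.
Each formula unit contains 0.56 Mg, equivalent to 0.56/1 = 0.5600 mol MgO.
M(MgO) = 1×24.305 + 1×15.999 = 40.304 g/mol.
Mass of MgO per formula unit = 0.5600 × 40.304 = 22.570 g.
MgO wt% = 22.570 / 246.192 × 100 = 9.17%.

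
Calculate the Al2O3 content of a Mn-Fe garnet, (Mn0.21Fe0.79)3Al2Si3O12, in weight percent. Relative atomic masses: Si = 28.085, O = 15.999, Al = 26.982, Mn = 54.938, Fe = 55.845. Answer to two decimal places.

Molar mass of (Mn0.21Fe0.79)3Al2Si3O12 = 0.63×54.938 + 2.37×55.845 + 2×26.982 + 3×28.085 + 12×15.999 = 497.171 g/mol.
Each formula unit contains 2 Al, equivalent to 2/2 = 1.0000 mol Al2O3.
M(Al2O3) = 2×26.982 + 3×15.999 = 101.961 g/mol.
Mass of Al2O3 per formula unit = 1.0000 × 101.961 = 101.961 g.
Al2O3 wt% = 101.961 / 497.171 × 100 = 20.51%.

20.51 wt%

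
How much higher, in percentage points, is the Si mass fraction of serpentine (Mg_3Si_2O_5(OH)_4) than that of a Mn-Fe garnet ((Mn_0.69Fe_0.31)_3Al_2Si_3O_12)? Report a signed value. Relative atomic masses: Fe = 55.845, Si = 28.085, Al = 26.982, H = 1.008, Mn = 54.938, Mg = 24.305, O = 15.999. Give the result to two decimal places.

First mineral: 56.170 g Si in 277.108 g formula = 20.27 wt% Si.
Second mineral: 84.255 g Si in 495.865 g formula = 16.99 wt% Si.
20.27% − 16.99% gives a difference of 3.28 percentage points.

3.28 percentage points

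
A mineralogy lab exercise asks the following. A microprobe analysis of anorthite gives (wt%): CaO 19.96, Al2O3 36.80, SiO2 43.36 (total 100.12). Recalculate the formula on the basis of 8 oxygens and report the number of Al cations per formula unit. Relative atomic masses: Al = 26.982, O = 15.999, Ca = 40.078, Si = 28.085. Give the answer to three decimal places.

CaO (M=56.077): mol = 0.35594; Ca = 0.35594, O = 0.35594.
Al2O3 (M=101.961): mol = 0.36092; Al = 0.72184, O = 1.08276.
SiO2 (M=60.083): mol = 0.72167; Si = 0.72167, O = 1.44334.
ΣO = 2.88204; factor = 8/ΣO = 2.77581.
Al apfu = 0.72184 × 2.77581 = 2.004.

2.004 Al apfu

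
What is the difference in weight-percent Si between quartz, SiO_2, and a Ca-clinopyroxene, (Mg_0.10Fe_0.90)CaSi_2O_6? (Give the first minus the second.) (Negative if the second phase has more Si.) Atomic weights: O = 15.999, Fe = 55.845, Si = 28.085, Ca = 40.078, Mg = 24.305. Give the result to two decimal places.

23.81 percentage points

M(SiO_2) = 60.083 g/mol, so wt% Si = 28.085/60.083 × 100 = 46.74%.
M((Mg_0.10Fe_0.90)CaSi_2O_6) = 244.933 g/mol, so wt% Si = 56.170/244.933 × 100 = 22.93%.
46.74 − 22.93 = 23.81 pp.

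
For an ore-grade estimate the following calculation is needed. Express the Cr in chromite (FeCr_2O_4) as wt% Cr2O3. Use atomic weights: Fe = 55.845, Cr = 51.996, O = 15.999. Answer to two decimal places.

67.90 wt%

Formula mass = 223.833 g/mol.
2 Cr → 1.0000 mol Cr2O3 per formula unit; M(Cr2O3) = 151.989, so Cr2O3 mass = 151.989 g.
151.989/223.833 × 100 = 67.90 wt%.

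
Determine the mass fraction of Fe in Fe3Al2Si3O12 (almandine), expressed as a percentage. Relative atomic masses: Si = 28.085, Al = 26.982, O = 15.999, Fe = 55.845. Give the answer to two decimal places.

M(Fe3Al2Si3O12) = 497.742 g/mol.
Fe contributes 3 × 55.845 = 167.535 g per mole.
167.535/497.742 = 0.3366 → 33.66%.

33.66 weight percent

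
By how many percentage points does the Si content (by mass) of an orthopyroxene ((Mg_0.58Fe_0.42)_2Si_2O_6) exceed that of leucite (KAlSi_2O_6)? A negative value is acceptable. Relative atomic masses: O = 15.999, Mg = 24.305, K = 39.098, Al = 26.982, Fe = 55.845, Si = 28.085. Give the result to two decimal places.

Si in (Mg_0.58Fe_0.42)_2Si_2O_6: molar mass 227.268 g/mol; 2×28.085 = 56.170 g → 24.72 wt%.
Si in KAlSi_2O_6: molar mass 218.244 g/mol; 2×28.085 = 56.170 g → 25.74 wt%.
Difference = 24.72 − 25.74 = -1.02 percentage points.

-1.02 percentage points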